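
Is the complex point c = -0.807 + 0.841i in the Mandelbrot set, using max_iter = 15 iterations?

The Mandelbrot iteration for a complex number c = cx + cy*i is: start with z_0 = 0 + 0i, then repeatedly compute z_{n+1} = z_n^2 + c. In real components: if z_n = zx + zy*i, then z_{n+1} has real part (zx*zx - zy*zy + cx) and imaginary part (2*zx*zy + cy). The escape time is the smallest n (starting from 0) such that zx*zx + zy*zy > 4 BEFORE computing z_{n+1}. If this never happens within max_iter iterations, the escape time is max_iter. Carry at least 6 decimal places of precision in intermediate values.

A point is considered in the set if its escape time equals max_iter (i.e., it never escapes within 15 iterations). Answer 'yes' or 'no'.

z_0 = 0 + 0i, c = -0.8070 + 0.8410i
Iter 1: z = -0.8070 + 0.8410i, |z|^2 = 1.3585
Iter 2: z = -0.8630 + -0.5164i, |z|^2 = 1.0115
Iter 3: z = -0.3288 + 1.7323i, |z|^2 = 3.1090
Iter 4: z = -3.6997 + -0.2982i, |z|^2 = 13.7769
Escaped at iteration 4

Answer: no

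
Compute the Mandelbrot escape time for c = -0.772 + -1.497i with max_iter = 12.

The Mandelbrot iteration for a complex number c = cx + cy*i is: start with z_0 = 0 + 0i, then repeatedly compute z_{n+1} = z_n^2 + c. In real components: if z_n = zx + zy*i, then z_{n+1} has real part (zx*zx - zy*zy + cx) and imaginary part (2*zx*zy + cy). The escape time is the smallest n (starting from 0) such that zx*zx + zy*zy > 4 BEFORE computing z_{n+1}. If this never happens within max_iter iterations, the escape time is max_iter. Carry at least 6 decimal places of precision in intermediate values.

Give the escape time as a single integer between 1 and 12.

Answer: 2

Derivation:
z_0 = 0 + 0i, c = -0.7720 + -1.4970i
Iter 1: z = -0.7720 + -1.4970i, |z|^2 = 2.8370
Iter 2: z = -2.4170 + 0.8144i, |z|^2 = 6.5052
Escaped at iteration 2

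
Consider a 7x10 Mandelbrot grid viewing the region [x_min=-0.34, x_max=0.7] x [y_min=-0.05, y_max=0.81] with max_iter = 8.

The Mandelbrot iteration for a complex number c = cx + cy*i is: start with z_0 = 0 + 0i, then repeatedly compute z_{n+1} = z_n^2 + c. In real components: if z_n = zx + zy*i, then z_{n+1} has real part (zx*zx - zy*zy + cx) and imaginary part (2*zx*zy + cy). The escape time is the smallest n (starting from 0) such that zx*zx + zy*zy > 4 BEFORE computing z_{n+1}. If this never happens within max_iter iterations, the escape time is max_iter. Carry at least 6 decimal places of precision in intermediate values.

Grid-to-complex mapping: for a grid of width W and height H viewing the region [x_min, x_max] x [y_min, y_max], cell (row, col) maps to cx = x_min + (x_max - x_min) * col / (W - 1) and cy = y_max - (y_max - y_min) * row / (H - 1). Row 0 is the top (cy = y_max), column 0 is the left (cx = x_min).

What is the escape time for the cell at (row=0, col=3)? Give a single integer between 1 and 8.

z_0 = 0 + 0i, c = 0.1800 + 0.8100i
Iter 1: z = 0.1800 + 0.8100i, |z|^2 = 0.6885
Iter 2: z = -0.4437 + 1.1016i, |z|^2 = 1.4104
Iter 3: z = -0.8367 + -0.1676i, |z|^2 = 0.7281
Iter 4: z = 0.8519 + 1.0904i, |z|^2 = 1.9147
Iter 5: z = -0.2832 + 2.6678i, |z|^2 = 7.1974
Escaped at iteration 5

Answer: 5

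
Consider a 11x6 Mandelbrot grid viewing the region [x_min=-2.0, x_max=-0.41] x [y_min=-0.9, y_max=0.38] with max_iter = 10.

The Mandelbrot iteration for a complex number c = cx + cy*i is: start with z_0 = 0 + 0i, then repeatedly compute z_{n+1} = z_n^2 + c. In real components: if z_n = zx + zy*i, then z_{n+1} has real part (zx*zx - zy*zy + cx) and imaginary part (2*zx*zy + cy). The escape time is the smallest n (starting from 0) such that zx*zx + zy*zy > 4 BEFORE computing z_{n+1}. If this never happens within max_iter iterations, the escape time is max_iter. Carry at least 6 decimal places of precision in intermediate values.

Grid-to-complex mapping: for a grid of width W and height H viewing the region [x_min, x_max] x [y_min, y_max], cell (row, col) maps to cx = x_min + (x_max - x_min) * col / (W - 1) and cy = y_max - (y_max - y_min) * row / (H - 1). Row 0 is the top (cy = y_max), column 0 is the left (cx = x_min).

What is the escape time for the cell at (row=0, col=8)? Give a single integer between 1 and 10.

z_0 = 0 + 0i, c = -0.7280 + 0.3800i
Iter 1: z = -0.7280 + 0.3800i, |z|^2 = 0.6744
Iter 2: z = -0.3424 + -0.1733i, |z|^2 = 0.1473
Iter 3: z = -0.6408 + 0.4987i, |z|^2 = 0.6593
Iter 4: z = -0.5661 + -0.2591i, |z|^2 = 0.3876
Iter 5: z = -0.4747 + 0.6733i, |z|^2 = 0.6787
Iter 6: z = -0.9560 + -0.2592i, |z|^2 = 0.9812
Iter 7: z = 0.1188 + 0.8756i, |z|^2 = 0.7808
Iter 8: z = -1.4806 + 0.5880i, |z|^2 = 2.5379
Iter 9: z = 1.1184 + -1.3612i, |z|^2 = 3.1037

Answer: 10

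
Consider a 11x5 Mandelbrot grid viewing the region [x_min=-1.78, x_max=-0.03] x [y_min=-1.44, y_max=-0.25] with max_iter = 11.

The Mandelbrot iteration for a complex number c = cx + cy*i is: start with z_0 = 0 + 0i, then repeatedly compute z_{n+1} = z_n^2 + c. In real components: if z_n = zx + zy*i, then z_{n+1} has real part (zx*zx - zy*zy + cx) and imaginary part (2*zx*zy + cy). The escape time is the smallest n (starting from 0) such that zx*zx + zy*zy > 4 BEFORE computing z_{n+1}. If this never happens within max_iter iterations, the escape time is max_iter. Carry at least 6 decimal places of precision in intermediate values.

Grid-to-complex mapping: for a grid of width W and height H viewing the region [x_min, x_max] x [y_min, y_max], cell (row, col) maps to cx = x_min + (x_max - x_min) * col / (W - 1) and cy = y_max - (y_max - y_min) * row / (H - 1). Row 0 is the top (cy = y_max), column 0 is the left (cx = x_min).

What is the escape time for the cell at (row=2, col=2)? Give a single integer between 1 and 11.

Answer: 3

Derivation:
z_0 = 0 + 0i, c = -1.4300 + -0.8450i
Iter 1: z = -1.4300 + -0.8450i, |z|^2 = 2.7589
Iter 2: z = -0.0991 + 1.5717i, |z|^2 = 2.4801
Iter 3: z = -3.8904 + -1.1566i, |z|^2 = 16.4730
Escaped at iteration 3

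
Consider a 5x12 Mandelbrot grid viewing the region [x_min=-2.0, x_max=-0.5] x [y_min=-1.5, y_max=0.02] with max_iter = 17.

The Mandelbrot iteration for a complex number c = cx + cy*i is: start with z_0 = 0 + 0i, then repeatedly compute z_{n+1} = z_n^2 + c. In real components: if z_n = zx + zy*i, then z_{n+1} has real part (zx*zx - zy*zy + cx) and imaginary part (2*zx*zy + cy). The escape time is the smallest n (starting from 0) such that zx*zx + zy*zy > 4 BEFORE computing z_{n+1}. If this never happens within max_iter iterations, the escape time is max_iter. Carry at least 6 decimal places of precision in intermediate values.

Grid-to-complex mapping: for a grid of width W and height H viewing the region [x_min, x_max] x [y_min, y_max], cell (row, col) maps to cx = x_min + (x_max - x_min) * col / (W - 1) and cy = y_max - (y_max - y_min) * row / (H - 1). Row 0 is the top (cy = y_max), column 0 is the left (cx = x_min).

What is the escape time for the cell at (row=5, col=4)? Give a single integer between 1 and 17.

z_0 = 0 + 0i, c = -0.5000 + -0.6709i
Iter 1: z = -0.5000 + -0.6709i, |z|^2 = 0.7001
Iter 2: z = -0.7001 + 0.0000i, |z|^2 = 0.4902
Iter 3: z = -0.0098 + -0.6709i, |z|^2 = 0.4502
Iter 4: z = -0.9500 + -0.6577i, |z|^2 = 1.3351
Iter 5: z = -0.0300 + 0.5788i, |z|^2 = 0.3359
Iter 6: z = -0.8341 + -0.7057i, |z|^2 = 1.1937
Iter 7: z = -0.3023 + 0.5063i, |z|^2 = 0.3477
Iter 8: z = -0.6649 + -0.9770i, |z|^2 = 1.3967
Iter 9: z = -1.0124 + 0.6284i, |z|^2 = 1.4199
Iter 10: z = 0.1301 + -1.9434i, |z|^2 = 3.7936
Iter 11: z = -4.2597 + -1.1765i, |z|^2 = 19.5293
Escaped at iteration 11

Answer: 11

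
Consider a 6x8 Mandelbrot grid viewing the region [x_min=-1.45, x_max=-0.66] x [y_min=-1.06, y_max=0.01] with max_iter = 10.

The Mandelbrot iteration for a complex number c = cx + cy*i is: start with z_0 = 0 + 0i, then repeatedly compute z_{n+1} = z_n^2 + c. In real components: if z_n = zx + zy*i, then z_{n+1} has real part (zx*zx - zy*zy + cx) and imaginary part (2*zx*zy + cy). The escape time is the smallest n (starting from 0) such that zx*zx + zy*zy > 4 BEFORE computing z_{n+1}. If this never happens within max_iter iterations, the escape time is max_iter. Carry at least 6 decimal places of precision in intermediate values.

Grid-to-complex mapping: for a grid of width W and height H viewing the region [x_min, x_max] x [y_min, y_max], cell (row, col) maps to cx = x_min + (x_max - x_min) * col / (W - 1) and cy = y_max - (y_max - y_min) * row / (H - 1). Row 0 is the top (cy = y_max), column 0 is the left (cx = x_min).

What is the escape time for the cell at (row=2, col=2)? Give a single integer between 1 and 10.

Answer: 10

Derivation:
z_0 = 0 + 0i, c = -1.1340 + -0.2957i
Iter 1: z = -1.1340 + -0.2957i, |z|^2 = 1.3734
Iter 2: z = 0.0645 + 0.3750i, |z|^2 = 0.1448
Iter 3: z = -1.2704 + -0.2473i, |z|^2 = 1.6752
Iter 4: z = 0.4188 + 0.3327i, |z|^2 = 0.2861
Iter 5: z = -1.0693 + -0.0170i, |z|^2 = 1.1437
Iter 6: z = 0.0091 + -0.2594i, |z|^2 = 0.0674
Iter 7: z = -1.2012 + -0.3004i, |z|^2 = 1.5331
Iter 8: z = 0.2186 + 0.4260i, |z|^2 = 0.2293
Iter 9: z = -1.2677 + -0.1094i, |z|^2 = 1.6191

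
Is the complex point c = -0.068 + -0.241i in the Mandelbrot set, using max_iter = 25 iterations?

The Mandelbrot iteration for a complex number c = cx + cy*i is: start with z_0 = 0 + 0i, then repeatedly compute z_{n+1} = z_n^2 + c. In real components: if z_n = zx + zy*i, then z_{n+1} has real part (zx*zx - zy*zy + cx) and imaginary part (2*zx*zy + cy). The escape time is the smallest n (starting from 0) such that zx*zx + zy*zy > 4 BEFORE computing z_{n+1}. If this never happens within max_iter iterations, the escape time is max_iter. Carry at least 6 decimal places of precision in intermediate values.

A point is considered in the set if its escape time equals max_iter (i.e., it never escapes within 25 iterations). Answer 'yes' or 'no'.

z_0 = 0 + 0i, c = -0.0680 + -0.2410i
Iter 1: z = -0.0680 + -0.2410i, |z|^2 = 0.0627
Iter 2: z = -0.1215 + -0.2082i, |z|^2 = 0.0581
Iter 3: z = -0.0966 + -0.1904i, |z|^2 = 0.0456
Iter 4: z = -0.0949 + -0.2042i, |z|^2 = 0.0507
Iter 5: z = -0.1007 + -0.2022i, |z|^2 = 0.0510
Iter 6: z = -0.0988 + -0.2003i, |z|^2 = 0.0499
Iter 7: z = -0.0984 + -0.2014i, |z|^2 = 0.0503
Iter 8: z = -0.0989 + -0.2014i, |z|^2 = 0.0503
Iter 9: z = -0.0988 + -0.2012i, |z|^2 = 0.0502
Iter 10: z = -0.0987 + -0.2013i, |z|^2 = 0.0503
Iter 11: z = -0.0988 + -0.2013i, |z|^2 = 0.0503
Iter 12: z = -0.0988 + -0.2012i, |z|^2 = 0.0503
Iter 13: z = -0.0987 + -0.2013i, |z|^2 = 0.0503
Iter 14: z = -0.0988 + -0.2013i, |z|^2 = 0.0503
Iter 15: z = -0.0988 + -0.2013i, |z|^2 = 0.0503
Iter 16: z = -0.0988 + -0.2013i, |z|^2 = 0.0503
Iter 17: z = -0.0988 + -0.2013i, |z|^2 = 0.0503
Iter 18: z = -0.0988 + -0.2013i, |z|^2 = 0.0503
Iter 19: z = -0.0988 + -0.2013i, |z|^2 = 0.0503
Iter 20: z = -0.0988 + -0.2013i, |z|^2 = 0.0503
Iter 21: z = -0.0988 + -0.2013i, |z|^2 = 0.0503
Iter 22: z = -0.0988 + -0.2013i, |z|^2 = 0.0503
Iter 23: z = -0.0988 + -0.2013i, |z|^2 = 0.0503
Iter 24: z = -0.0988 + -0.2013i, |z|^2 = 0.0503
Did not escape in 25 iterations → in set

Answer: yes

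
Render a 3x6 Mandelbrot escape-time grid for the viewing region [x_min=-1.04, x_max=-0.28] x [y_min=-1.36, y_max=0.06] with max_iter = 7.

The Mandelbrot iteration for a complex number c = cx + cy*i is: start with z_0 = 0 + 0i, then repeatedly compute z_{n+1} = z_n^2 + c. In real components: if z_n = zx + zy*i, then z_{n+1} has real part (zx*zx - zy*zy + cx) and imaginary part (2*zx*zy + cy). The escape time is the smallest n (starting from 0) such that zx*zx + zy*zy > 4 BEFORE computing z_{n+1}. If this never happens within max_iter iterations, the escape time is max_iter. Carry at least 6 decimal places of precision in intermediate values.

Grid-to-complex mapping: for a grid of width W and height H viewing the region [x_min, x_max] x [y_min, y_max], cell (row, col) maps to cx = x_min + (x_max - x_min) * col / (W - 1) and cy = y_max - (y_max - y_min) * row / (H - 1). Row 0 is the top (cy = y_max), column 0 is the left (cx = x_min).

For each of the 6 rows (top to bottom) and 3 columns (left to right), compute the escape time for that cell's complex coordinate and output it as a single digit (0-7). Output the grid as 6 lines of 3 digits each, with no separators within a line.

(row=0, col=0): c = -1.0400 + 0.0600i → escape time 7
(row=0, col=1): c = -0.6600 + 0.0600i → escape time 7
(row=0, col=2): c = -0.2800 + 0.0600i → escape time 7
(row=1, col=0): c = -1.0400 + -0.2240i → escape time 7
(row=1, col=1): c = -0.6600 + -0.2240i → escape time 7
(row=1, col=2): c = -0.2800 + -0.2240i → escape time 7
(row=2, col=0): c = -1.0400 + -0.5080i → escape time 5
(row=2, col=1): c = -0.6600 + -0.5080i → escape time 7
(row=2, col=2): c = -0.2800 + -0.5080i → escape time 7
(row=3, col=0): c = -1.0400 + -0.7920i → escape time 3
(row=3, col=1): c = -0.6600 + -0.7920i → escape time 4
(row=3, col=2): c = -0.2800 + -0.7920i → escape time 7
(row=4, col=0): c = -1.0400 + -1.0760i → escape time 3
(row=4, col=1): c = -0.6600 + -1.0760i → escape time 3
(row=4, col=2): c = -0.2800 + -1.0760i → escape time 5
(row=5, col=0): c = -1.0400 + -1.3600i → escape time 2
(row=5, col=1): c = -0.6600 + -1.3600i → escape time 2
(row=5, col=2): c = -0.2800 + -1.3600i → escape time 2

Answer: 777
777
577
347
335
222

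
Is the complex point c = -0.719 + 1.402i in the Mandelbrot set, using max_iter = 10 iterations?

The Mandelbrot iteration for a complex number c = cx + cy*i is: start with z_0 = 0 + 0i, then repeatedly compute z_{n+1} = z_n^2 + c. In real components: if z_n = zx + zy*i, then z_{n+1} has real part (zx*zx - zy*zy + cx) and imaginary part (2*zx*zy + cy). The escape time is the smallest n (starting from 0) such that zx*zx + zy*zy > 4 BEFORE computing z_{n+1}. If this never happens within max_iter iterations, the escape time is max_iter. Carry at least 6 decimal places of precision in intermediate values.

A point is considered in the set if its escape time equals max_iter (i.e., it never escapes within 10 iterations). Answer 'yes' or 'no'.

z_0 = 0 + 0i, c = -0.7190 + 1.4020i
Iter 1: z = -0.7190 + 1.4020i, |z|^2 = 2.4826
Iter 2: z = -2.1676 + -0.6141i, |z|^2 = 5.0758
Escaped at iteration 2

Answer: no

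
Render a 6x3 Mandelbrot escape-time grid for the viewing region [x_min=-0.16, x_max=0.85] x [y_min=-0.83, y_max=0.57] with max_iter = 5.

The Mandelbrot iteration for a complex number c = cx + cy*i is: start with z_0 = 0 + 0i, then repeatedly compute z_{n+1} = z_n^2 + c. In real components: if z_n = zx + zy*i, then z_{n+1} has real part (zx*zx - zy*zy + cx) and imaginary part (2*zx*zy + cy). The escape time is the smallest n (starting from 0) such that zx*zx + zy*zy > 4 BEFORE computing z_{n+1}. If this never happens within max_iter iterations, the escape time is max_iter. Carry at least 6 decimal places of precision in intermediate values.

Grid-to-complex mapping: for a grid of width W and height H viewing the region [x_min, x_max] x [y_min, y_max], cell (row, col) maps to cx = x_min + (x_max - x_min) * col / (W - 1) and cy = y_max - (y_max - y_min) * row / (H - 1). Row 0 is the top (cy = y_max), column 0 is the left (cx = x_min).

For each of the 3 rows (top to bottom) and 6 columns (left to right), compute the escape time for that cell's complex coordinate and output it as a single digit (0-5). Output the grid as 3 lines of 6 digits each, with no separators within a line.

(row=0, col=0): c = -0.1600 + 0.5700i → escape time 5
(row=0, col=1): c = 0.0420 + 0.5700i → escape time 5
(row=0, col=2): c = 0.2440 + 0.5700i → escape time 5
(row=0, col=3): c = 0.4460 + 0.5700i → escape time 5
(row=0, col=4): c = 0.6480 + 0.5700i → escape time 3
(row=0, col=5): c = 0.8500 + 0.5700i → escape time 3
(row=1, col=0): c = -0.1600 + -0.1300i → escape time 5
(row=1, col=1): c = 0.0420 + -0.1300i → escape time 5
(row=1, col=2): c = 0.2440 + -0.1300i → escape time 5
(row=1, col=3): c = 0.4460 + -0.1300i → escape time 5
(row=1, col=4): c = 0.6480 + -0.1300i → escape time 4
(row=1, col=5): c = 0.8500 + -0.1300i → escape time 3
(row=2, col=0): c = -0.1600 + -0.8300i → escape time 5
(row=2, col=1): c = 0.0420 + -0.8300i → escape time 5
(row=2, col=2): c = 0.2440 + -0.8300i → escape time 5
(row=2, col=3): c = 0.4460 + -0.8300i → escape time 3
(row=2, col=4): c = 0.6480 + -0.8300i → escape time 3
(row=2, col=5): c = 0.8500 + -0.8300i → escape time 2

Answer: 555533
555543
555332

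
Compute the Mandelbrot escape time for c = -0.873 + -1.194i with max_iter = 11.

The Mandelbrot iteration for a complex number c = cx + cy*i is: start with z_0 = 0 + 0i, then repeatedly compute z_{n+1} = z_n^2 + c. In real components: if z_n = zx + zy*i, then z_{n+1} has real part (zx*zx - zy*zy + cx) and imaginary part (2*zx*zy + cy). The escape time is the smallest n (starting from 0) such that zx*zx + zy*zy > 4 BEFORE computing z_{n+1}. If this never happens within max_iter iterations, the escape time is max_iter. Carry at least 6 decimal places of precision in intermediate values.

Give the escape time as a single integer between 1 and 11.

z_0 = 0 + 0i, c = -0.8730 + -1.1940i
Iter 1: z = -0.8730 + -1.1940i, |z|^2 = 2.1878
Iter 2: z = -1.5365 + 0.8907i, |z|^2 = 3.1542
Iter 3: z = 0.6945 + -3.9312i, |z|^2 = 15.9367
Escaped at iteration 3

Answer: 3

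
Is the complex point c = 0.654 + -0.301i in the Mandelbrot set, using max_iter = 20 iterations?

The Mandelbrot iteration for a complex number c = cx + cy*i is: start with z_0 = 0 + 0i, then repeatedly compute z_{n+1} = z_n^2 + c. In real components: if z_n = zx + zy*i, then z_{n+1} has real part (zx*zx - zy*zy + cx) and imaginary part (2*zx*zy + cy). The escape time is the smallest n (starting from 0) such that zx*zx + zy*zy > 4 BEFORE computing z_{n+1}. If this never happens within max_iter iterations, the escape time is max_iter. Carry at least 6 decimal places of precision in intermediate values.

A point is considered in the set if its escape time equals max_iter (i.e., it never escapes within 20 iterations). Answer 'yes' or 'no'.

Answer: no

Derivation:
z_0 = 0 + 0i, c = 0.6540 + -0.3010i
Iter 1: z = 0.6540 + -0.3010i, |z|^2 = 0.5183
Iter 2: z = 0.9911 + -0.6947i, |z|^2 = 1.4649
Iter 3: z = 1.1537 + -1.6781i, |z|^2 = 4.1469
Escaped at iteration 3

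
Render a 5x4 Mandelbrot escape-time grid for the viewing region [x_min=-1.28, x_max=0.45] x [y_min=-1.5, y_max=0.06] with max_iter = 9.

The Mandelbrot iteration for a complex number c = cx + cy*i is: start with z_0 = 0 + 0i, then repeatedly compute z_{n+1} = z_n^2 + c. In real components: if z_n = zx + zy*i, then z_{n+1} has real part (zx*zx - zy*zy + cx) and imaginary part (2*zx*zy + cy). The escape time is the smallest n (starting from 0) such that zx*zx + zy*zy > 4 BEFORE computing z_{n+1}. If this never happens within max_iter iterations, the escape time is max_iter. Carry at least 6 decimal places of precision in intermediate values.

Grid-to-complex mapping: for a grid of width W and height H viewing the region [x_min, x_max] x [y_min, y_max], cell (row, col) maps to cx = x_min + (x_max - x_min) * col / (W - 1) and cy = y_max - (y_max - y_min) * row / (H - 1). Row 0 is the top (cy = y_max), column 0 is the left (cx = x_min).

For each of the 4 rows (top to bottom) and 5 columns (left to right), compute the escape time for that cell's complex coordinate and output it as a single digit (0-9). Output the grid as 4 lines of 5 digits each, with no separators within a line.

Answer: 99996
56996
33463
22222

Derivation:
(row=0, col=0): c = -1.2800 + 0.0600i → escape time 9
(row=0, col=1): c = -0.8475 + 0.0600i → escape time 9
(row=0, col=2): c = -0.4150 + 0.0600i → escape time 9
(row=0, col=3): c = 0.0175 + 0.0600i → escape time 9
(row=0, col=4): c = 0.4500 + 0.0600i → escape time 6
(row=1, col=0): c = -1.2800 + -0.4600i → escape time 5
(row=1, col=1): c = -0.8475 + -0.4600i → escape time 6
(row=1, col=2): c = -0.4150 + -0.4600i → escape time 9
(row=1, col=3): c = 0.0175 + -0.4600i → escape time 9
(row=1, col=4): c = 0.4500 + -0.4600i → escape time 6
(row=2, col=0): c = -1.2800 + -0.9800i → escape time 3
(row=2, col=1): c = -0.8475 + -0.9800i → escape time 3
(row=2, col=2): c = -0.4150 + -0.9800i → escape time 4
(row=2, col=3): c = 0.0175 + -0.9800i → escape time 6
(row=2, col=4): c = 0.4500 + -0.9800i → escape time 3
(row=3, col=0): c = -1.2800 + -1.5000i → escape time 2
(row=3, col=1): c = -0.8475 + -1.5000i → escape time 2
(row=3, col=2): c = -0.4150 + -1.5000i → escape time 2
(row=3, col=3): c = 0.0175 + -1.5000i → escape time 2
(row=3, col=4): c = 0.4500 + -1.5000i → escape time 2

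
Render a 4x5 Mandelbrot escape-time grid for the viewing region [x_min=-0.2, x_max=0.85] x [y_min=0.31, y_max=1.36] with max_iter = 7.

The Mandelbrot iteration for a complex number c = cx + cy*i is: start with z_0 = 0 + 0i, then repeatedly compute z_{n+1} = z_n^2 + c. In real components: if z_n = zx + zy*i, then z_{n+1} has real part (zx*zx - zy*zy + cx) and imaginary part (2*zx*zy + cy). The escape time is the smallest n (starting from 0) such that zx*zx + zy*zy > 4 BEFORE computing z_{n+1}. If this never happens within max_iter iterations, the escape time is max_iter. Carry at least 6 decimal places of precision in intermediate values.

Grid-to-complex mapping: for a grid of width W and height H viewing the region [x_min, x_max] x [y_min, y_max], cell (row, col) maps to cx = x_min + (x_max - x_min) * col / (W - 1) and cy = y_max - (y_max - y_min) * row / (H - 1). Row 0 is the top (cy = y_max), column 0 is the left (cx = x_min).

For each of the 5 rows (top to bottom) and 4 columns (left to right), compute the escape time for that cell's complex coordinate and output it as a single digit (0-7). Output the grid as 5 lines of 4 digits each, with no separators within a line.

Answer: 2222
7322
7532
7743
7763

Derivation:
(row=0, col=0): c = -0.2000 + 1.3600i → escape time 2
(row=0, col=1): c = 0.1500 + 1.3600i → escape time 2
(row=0, col=2): c = 0.5000 + 1.3600i → escape time 2
(row=0, col=3): c = 0.8500 + 1.3600i → escape time 2
(row=1, col=0): c = -0.2000 + 1.0975i → escape time 7
(row=1, col=1): c = 0.1500 + 1.0975i → escape time 3
(row=1, col=2): c = 0.5000 + 1.0975i → escape time 2
(row=1, col=3): c = 0.8500 + 1.0975i → escape time 2
(row=2, col=0): c = -0.2000 + 0.8350i → escape time 7
(row=2, col=1): c = 0.1500 + 0.8350i → escape time 5
(row=2, col=2): c = 0.5000 + 0.8350i → escape time 3
(row=2, col=3): c = 0.8500 + 0.8350i → escape time 2
(row=3, col=0): c = -0.2000 + 0.5725i → escape time 7
(row=3, col=1): c = 0.1500 + 0.5725i → escape time 7
(row=3, col=2): c = 0.5000 + 0.5725i → escape time 4
(row=3, col=3): c = 0.8500 + 0.5725i → escape time 3
(row=4, col=0): c = -0.2000 + 0.3100i → escape time 7
(row=4, col=1): c = 0.1500 + 0.3100i → escape time 7
(row=4, col=2): c = 0.5000 + 0.3100i → escape time 6
(row=4, col=3): c = 0.8500 + 0.3100i → escape time 3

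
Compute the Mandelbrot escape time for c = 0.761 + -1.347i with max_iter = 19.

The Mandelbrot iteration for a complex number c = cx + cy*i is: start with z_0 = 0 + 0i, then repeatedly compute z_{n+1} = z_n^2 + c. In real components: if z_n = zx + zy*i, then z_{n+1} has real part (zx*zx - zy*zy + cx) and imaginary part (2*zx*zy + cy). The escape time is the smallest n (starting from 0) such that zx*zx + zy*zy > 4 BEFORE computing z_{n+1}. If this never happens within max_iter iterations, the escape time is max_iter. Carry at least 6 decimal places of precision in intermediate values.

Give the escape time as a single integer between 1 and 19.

Answer: 2

Derivation:
z_0 = 0 + 0i, c = 0.7610 + -1.3470i
Iter 1: z = 0.7610 + -1.3470i, |z|^2 = 2.3935
Iter 2: z = -0.4743 + -3.3971i, |z|^2 = 11.7655
Escaped at iteration 2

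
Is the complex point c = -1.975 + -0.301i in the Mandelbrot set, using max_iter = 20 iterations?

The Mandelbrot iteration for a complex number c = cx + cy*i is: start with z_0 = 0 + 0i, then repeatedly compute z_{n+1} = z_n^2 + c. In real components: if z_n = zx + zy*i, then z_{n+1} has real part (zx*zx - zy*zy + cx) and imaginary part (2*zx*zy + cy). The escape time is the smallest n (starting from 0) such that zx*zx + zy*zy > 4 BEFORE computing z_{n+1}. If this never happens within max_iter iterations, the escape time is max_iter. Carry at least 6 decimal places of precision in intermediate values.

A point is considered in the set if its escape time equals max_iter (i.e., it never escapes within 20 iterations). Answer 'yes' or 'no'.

z_0 = 0 + 0i, c = -1.9750 + -0.3010i
Iter 1: z = -1.9750 + -0.3010i, |z|^2 = 3.9912
Iter 2: z = 1.8350 + 0.8880i, |z|^2 = 4.1558
Escaped at iteration 2

Answer: no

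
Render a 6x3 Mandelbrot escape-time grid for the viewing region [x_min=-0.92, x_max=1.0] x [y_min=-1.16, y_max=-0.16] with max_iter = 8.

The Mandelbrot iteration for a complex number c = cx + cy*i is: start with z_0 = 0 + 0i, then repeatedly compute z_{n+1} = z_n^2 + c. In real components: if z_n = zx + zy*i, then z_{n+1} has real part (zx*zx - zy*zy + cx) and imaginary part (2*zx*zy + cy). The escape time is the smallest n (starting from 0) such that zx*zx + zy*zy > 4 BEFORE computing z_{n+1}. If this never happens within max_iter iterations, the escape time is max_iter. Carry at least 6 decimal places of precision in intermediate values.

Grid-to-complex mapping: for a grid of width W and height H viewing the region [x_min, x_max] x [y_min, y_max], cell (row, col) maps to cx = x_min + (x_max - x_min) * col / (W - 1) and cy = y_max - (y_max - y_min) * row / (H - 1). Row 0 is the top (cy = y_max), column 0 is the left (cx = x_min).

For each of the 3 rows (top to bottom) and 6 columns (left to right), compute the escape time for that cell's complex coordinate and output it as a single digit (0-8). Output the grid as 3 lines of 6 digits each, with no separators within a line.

Answer: 888842
488732
334222

Derivation:
(row=0, col=0): c = -0.9200 + -0.1600i → escape time 8
(row=0, col=1): c = -0.5360 + -0.1600i → escape time 8
(row=0, col=2): c = -0.1520 + -0.1600i → escape time 8
(row=0, col=3): c = 0.2320 + -0.1600i → escape time 8
(row=0, col=4): c = 0.6160 + -0.1600i → escape time 4
(row=0, col=5): c = 1.0000 + -0.1600i → escape time 2
(row=1, col=0): c = -0.9200 + -0.6600i → escape time 4
(row=1, col=1): c = -0.5360 + -0.6600i → escape time 8
(row=1, col=2): c = -0.1520 + -0.6600i → escape time 8
(row=1, col=3): c = 0.2320 + -0.6600i → escape time 7
(row=1, col=4): c = 0.6160 + -0.6600i → escape time 3
(row=1, col=5): c = 1.0000 + -0.6600i → escape time 2
(row=2, col=0): c = -0.9200 + -1.1600i → escape time 3
(row=2, col=1): c = -0.5360 + -1.1600i → escape time 3
(row=2, col=2): c = -0.1520 + -1.1600i → escape time 4
(row=2, col=3): c = 0.2320 + -1.1600i → escape time 2
(row=2, col=4): c = 0.6160 + -1.1600i → escape time 2
(row=2, col=5): c = 1.0000 + -1.1600i → escape time 2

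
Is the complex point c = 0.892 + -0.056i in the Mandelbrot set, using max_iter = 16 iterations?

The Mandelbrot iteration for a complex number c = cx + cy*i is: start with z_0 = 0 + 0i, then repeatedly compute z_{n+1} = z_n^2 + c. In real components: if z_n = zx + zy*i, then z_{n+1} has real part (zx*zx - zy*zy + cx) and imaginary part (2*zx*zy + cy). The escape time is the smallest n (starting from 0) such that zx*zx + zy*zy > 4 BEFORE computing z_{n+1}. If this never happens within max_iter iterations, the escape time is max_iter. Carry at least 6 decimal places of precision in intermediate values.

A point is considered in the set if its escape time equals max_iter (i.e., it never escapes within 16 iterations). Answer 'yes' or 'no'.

z_0 = 0 + 0i, c = 0.8920 + -0.0560i
Iter 1: z = 0.8920 + -0.0560i, |z|^2 = 0.7988
Iter 2: z = 1.6845 + -0.1559i, |z|^2 = 2.8619
Iter 3: z = 3.7053 + -0.5812i, |z|^2 = 14.0673
Escaped at iteration 3

Answer: no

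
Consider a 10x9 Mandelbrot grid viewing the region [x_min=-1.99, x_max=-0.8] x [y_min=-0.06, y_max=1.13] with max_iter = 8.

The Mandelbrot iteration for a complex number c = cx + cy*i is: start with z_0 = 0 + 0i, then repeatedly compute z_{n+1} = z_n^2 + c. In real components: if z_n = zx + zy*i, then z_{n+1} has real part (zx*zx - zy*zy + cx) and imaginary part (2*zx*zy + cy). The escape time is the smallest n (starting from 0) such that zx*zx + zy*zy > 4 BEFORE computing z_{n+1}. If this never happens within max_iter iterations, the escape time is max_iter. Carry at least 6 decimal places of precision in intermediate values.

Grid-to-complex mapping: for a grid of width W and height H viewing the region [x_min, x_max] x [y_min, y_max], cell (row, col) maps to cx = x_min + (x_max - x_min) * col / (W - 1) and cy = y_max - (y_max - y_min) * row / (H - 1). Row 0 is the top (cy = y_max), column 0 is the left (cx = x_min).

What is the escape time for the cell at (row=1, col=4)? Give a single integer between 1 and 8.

Answer: 3

Derivation:
z_0 = 0 + 0i, c = -1.4611 + 0.9812i
Iter 1: z = -1.4611 + 0.9812i, |z|^2 = 3.0977
Iter 2: z = -0.2891 + -1.8862i, |z|^2 = 3.6413
Iter 3: z = -4.9352 + 2.0719i, |z|^2 = 28.6490
Escaped at iteration 3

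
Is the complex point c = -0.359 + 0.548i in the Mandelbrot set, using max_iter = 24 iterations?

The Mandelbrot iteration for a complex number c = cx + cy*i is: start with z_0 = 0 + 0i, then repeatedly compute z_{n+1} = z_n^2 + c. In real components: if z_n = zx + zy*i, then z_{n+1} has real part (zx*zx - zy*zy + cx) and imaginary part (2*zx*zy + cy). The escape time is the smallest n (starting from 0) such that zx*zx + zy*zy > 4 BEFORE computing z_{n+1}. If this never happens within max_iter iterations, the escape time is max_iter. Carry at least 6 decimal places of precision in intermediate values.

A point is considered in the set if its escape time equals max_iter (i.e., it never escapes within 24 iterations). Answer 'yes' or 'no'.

z_0 = 0 + 0i, c = -0.3590 + 0.5480i
Iter 1: z = -0.3590 + 0.5480i, |z|^2 = 0.4292
Iter 2: z = -0.5304 + 0.1545i, |z|^2 = 0.3052
Iter 3: z = -0.1015 + 0.3841i, |z|^2 = 0.1578
Iter 4: z = -0.4962 + 0.4700i, |z|^2 = 0.4671
Iter 5: z = -0.3337 + 0.0816i, |z|^2 = 0.1180
Iter 6: z = -0.2543 + 0.4936i, |z|^2 = 0.3083
Iter 7: z = -0.5379 + 0.2970i, |z|^2 = 0.3776
Iter 8: z = -0.1578 + 0.2285i, |z|^2 = 0.0771
Iter 9: z = -0.3863 + 0.4759i, |z|^2 = 0.3757
Iter 10: z = -0.4362 + 0.1803i, |z|^2 = 0.2228
Iter 11: z = -0.2012 + 0.3907i, |z|^2 = 0.1931
Iter 12: z = -0.4711 + 0.3908i, |z|^2 = 0.3747
Iter 13: z = -0.2897 + 0.1798i, |z|^2 = 0.1163
Iter 14: z = -0.3074 + 0.4438i, |z|^2 = 0.2914
Iter 15: z = -0.4615 + 0.2752i, |z|^2 = 0.2887
Iter 16: z = -0.2217 + 0.2940i, |z|^2 = 0.1356
Iter 17: z = -0.3963 + 0.4176i, |z|^2 = 0.3314
Iter 18: z = -0.3764 + 0.2170i, |z|^2 = 0.1887
Iter 19: z = -0.2645 + 0.3846i, |z|^2 = 0.2179
Iter 20: z = -0.4370 + 0.3446i, |z|^2 = 0.3097
Iter 21: z = -0.2867 + 0.2468i, |z|^2 = 0.1432
Iter 22: z = -0.3377 + 0.4064i, |z|^2 = 0.2792
Iter 23: z = -0.4101 + 0.2735i, |z|^2 = 0.2430
Did not escape in 24 iterations → in set

Answer: yes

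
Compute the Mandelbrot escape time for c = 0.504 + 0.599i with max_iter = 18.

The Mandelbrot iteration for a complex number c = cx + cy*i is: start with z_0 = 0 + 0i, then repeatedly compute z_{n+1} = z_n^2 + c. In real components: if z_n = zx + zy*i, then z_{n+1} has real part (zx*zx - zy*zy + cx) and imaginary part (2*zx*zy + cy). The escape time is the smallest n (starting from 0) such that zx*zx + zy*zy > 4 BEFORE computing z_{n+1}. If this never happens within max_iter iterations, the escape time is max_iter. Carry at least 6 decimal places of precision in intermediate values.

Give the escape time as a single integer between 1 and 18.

z_0 = 0 + 0i, c = 0.5040 + 0.5990i
Iter 1: z = 0.5040 + 0.5990i, |z|^2 = 0.6128
Iter 2: z = 0.3992 + 1.2028i, |z|^2 = 1.6061
Iter 3: z = -0.7833 + 1.5593i, |z|^2 = 3.0452
Iter 4: z = -1.3139 + -1.8440i, |z|^2 = 5.1267
Escaped at iteration 4

Answer: 4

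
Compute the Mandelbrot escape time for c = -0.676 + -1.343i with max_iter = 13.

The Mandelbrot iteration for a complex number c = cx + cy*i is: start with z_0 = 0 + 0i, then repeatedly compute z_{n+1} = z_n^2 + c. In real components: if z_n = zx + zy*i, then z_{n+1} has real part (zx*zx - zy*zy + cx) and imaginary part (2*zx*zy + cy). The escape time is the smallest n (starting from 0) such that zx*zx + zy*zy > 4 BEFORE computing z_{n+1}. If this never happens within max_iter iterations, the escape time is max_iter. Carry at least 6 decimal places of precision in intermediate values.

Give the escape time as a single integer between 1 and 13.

Answer: 2

Derivation:
z_0 = 0 + 0i, c = -0.6760 + -1.3430i
Iter 1: z = -0.6760 + -1.3430i, |z|^2 = 2.2606
Iter 2: z = -2.0227 + 0.4727i, |z|^2 = 4.3147
Escaped at iteration 2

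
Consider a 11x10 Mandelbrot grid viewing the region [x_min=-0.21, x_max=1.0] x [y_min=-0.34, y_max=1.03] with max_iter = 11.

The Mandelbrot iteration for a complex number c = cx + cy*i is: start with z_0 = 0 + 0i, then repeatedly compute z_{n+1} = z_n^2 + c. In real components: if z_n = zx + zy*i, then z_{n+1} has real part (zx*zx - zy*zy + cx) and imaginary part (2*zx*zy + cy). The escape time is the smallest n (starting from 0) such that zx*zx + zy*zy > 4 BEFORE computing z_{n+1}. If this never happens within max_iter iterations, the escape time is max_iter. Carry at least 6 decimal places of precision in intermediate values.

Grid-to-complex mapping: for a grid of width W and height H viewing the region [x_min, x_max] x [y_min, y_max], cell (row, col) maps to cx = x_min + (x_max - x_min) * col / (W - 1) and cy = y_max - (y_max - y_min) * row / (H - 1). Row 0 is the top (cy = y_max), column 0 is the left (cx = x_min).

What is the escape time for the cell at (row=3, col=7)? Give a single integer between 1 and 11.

z_0 = 0 + 0i, c = 0.6370 + 0.5733i
Iter 1: z = 0.6370 + 0.5733i, |z|^2 = 0.7345
Iter 2: z = 0.7141 + 1.3038i, |z|^2 = 2.2097
Iter 3: z = -0.5529 + 2.4353i, |z|^2 = 6.2362
Escaped at iteration 3

Answer: 3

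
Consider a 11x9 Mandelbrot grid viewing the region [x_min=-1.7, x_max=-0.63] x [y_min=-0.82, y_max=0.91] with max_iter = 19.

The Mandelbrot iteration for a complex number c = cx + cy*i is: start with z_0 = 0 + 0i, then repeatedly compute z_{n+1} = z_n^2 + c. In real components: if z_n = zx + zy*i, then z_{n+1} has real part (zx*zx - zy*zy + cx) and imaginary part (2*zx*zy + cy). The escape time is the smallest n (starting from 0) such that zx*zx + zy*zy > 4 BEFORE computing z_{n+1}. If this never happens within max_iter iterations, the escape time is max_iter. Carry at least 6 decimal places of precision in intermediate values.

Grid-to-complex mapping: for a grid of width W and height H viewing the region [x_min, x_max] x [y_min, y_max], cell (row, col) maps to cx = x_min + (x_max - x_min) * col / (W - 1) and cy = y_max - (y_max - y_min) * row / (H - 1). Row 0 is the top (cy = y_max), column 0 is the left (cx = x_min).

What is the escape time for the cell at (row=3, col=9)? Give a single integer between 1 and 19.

z_0 = 0 + 0i, c = -0.7370 + 0.2613i
Iter 1: z = -0.7370 + 0.2613i, |z|^2 = 0.6114
Iter 2: z = -0.2621 + -0.1238i, |z|^2 = 0.0840
Iter 3: z = -0.6836 + 0.3262i, |z|^2 = 0.5738
Iter 4: z = -0.3760 + -0.1847i, |z|^2 = 0.1755
Iter 5: z = -0.6297 + 0.4002i, |z|^2 = 0.5567
Iter 6: z = -0.5006 + -0.2427i, |z|^2 = 0.3095
Iter 7: z = -0.5454 + 0.5042i, |z|^2 = 0.5517
Iter 8: z = -0.6938 + -0.2887i, |z|^2 = 0.5648
Iter 9: z = -0.3390 + 0.6619i, |z|^2 = 0.5531
Iter 10: z = -1.0603 + -0.1875i, |z|^2 = 1.1593
Iter 11: z = 0.3520 + 0.6588i, |z|^2 = 0.5580
Iter 12: z = -1.0471 + 0.7251i, |z|^2 = 1.6222
Iter 13: z = -0.1663 + -1.2573i, |z|^2 = 1.6083
Iter 14: z = -2.2900 + 0.6794i, |z|^2 = 5.7058
Escaped at iteration 14

Answer: 14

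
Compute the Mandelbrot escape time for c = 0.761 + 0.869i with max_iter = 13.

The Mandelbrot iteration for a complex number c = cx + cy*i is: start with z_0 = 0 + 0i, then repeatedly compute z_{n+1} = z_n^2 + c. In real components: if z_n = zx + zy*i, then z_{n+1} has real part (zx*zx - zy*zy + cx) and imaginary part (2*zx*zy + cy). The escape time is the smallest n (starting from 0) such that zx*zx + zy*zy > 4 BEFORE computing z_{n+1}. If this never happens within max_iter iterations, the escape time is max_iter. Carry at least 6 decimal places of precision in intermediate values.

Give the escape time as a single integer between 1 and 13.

z_0 = 0 + 0i, c = 0.7610 + 0.8690i
Iter 1: z = 0.7610 + 0.8690i, |z|^2 = 1.3343
Iter 2: z = 0.5850 + 2.1916i, |z|^2 = 5.1454
Escaped at iteration 2

Answer: 2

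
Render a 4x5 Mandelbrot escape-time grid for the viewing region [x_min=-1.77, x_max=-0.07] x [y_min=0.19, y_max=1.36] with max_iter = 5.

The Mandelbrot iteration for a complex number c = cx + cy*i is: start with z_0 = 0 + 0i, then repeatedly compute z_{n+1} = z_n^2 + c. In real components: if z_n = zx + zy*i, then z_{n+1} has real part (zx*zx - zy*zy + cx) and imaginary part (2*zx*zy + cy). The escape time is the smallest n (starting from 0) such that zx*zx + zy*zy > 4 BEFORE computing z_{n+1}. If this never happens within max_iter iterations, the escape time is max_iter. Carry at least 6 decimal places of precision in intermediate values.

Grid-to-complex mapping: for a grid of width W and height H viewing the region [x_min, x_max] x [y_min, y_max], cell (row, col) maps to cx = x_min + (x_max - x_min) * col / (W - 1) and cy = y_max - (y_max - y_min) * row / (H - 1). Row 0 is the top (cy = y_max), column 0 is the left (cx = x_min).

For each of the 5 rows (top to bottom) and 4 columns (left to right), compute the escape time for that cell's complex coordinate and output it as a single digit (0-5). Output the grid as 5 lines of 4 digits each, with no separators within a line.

Answer: 1222
1335
2345
3555
4555

Derivation:
(row=0, col=0): c = -1.7700 + 1.3600i → escape time 1
(row=0, col=1): c = -1.2033 + 1.3600i → escape time 2
(row=0, col=2): c = -0.6367 + 1.3600i → escape time 2
(row=0, col=3): c = -0.0700 + 1.3600i → escape time 2
(row=1, col=0): c = -1.7700 + 1.0675i → escape time 1
(row=1, col=1): c = -1.2033 + 1.0675i → escape time 3
(row=1, col=2): c = -0.6367 + 1.0675i → escape time 3
(row=1, col=3): c = -0.0700 + 1.0675i → escape time 5
(row=2, col=0): c = -1.7700 + 0.7750i → escape time 2
(row=2, col=1): c = -1.2033 + 0.7750i → escape time 3
(row=2, col=2): c = -0.6367 + 0.7750i → escape time 4
(row=2, col=3): c = -0.0700 + 0.7750i → escape time 5
(row=3, col=0): c = -1.7700 + 0.4825i → escape time 3
(row=3, col=1): c = -1.2033 + 0.4825i → escape time 5
(row=3, col=2): c = -0.6367 + 0.4825i → escape time 5
(row=3, col=3): c = -0.0700 + 0.4825i → escape time 5
(row=4, col=0): c = -1.7700 + 0.1900i → escape time 4
(row=4, col=1): c = -1.2033 + 0.1900i → escape time 5
(row=4, col=2): c = -0.6367 + 0.1900i → escape time 5
(row=4, col=3): c = -0.0700 + 0.1900i → escape time 5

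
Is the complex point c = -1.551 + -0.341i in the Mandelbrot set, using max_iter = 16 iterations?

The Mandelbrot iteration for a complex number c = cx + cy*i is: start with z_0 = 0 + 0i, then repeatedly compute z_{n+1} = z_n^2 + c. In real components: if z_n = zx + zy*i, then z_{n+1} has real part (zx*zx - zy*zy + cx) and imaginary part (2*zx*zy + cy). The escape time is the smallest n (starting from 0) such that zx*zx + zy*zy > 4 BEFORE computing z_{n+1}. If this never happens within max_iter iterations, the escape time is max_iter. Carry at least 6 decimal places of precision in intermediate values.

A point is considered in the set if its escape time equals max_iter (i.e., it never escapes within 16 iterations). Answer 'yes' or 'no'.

z_0 = 0 + 0i, c = -1.5510 + -0.3410i
Iter 1: z = -1.5510 + -0.3410i, |z|^2 = 2.5219
Iter 2: z = 0.7383 + 0.7168i, |z|^2 = 1.0589
Iter 3: z = -1.5197 + 0.7174i, |z|^2 = 2.8241
Iter 4: z = 0.2437 + -2.5215i, |z|^2 = 6.4173
Escaped at iteration 4

Answer: no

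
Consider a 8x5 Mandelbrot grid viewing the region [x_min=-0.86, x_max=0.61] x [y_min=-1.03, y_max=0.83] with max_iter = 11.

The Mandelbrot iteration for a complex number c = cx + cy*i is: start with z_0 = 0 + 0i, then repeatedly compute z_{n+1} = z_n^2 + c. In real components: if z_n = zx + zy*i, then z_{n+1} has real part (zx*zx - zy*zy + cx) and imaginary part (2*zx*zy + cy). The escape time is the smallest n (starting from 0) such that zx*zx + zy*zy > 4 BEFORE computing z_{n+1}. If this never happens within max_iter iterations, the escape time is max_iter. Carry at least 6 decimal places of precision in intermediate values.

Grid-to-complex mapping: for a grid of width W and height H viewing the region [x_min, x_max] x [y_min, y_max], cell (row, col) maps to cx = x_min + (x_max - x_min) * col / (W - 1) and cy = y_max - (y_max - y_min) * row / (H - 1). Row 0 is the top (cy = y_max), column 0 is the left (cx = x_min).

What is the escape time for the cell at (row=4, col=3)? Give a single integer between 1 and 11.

Answer: 6

Derivation:
z_0 = 0 + 0i, c = -0.2300 + -1.0300i
Iter 1: z = -0.2300 + -1.0300i, |z|^2 = 1.1138
Iter 2: z = -1.2380 + -0.5562i, |z|^2 = 1.8420
Iter 3: z = 0.9933 + 0.3472i, |z|^2 = 1.1071
Iter 4: z = 0.6361 + -0.3404i, |z|^2 = 0.5205
Iter 5: z = 0.0588 + -1.4630i, |z|^2 = 2.1438
Iter 6: z = -2.3669 + -1.2020i, |z|^2 = 7.0472
Escaped at iteration 6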